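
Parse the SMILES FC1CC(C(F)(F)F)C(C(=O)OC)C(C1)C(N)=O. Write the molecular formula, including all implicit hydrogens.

Walk through each heavy atom and fill implicit hydrogens from standard valence (C 4, N 3, O 2, S 2, halogen 1):
  atom 1: F (halogen, monovalent) → 0 H
  atom 2: C, bond orders sum to 3 (valence 4) → 1 H
  atom 3: C, bond orders sum to 2 (valence 4) → 2 H
  atom 4: C, bond orders sum to 3 (valence 4) → 1 H
  atom 5: C, bond orders sum to 4 (valence 4) → 0 H
  atom 6: F (halogen, monovalent) → 0 H
  atom 7: F (halogen, monovalent) → 0 H
  atom 8: F (halogen, monovalent) → 0 H
  atom 9: C, bond orders sum to 3 (valence 4) → 1 H
  atom 10: C, bond orders sum to 4 (valence 4) → 0 H
  atom 11: O, bond orders sum to 2 (valence 2) → 0 H
  atom 12: O, bond orders sum to 2 (valence 2) → 0 H
  atom 13: C, bond orders sum to 1 (valence 4) → 3 H
  atom 14: C, bond orders sum to 3 (valence 4) → 1 H
  atom 15: C, bond orders sum to 2 (valence 4) → 2 H
  atom 16: C, bond orders sum to 4 (valence 4) → 0 H
  atom 17: N, bond orders sum to 1 (valence 3) → 2 H
  atom 18: O, bond orders sum to 2 (valence 2) → 0 H
Totals → C:10, H:13, F:4, N:1, O:3.

C10H13F4NO3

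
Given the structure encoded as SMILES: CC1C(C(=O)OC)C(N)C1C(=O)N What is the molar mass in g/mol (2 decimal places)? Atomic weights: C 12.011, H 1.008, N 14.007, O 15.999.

186.21 g/mol

First, the molecular formula is C8H14N2O3 (counting implicit H from valence).
  C: 8 × 12.011 = 96.088
  H: 14 × 1.008 = 14.112
  N: 2 × 14.007 = 28.014
  O: 3 × 15.999 = 47.997
Sum: 8×12.011 + 14×1.008 + 2×14.007 + 3×15.999 = 186.211 → 186.21 g/mol.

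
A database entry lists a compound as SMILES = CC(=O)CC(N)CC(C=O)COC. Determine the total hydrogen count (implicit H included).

Walk through each heavy atom and fill implicit hydrogens from standard valence (C 4, N 3, O 2, S 2, halogen 1):
  atom 1: C, bond orders sum to 1 (valence 4) → 3 H
  atom 2: C, bond orders sum to 4 (valence 4) → 0 H
  atom 3: O, bond orders sum to 2 (valence 2) → 0 H
  atom 4: C, bond orders sum to 2 (valence 4) → 2 H
  atom 5: C, bond orders sum to 3 (valence 4) → 1 H
  atom 6: N, bond orders sum to 1 (valence 3) → 2 H
  atom 7: C, bond orders sum to 2 (valence 4) → 2 H
  atom 8: C, bond orders sum to 3 (valence 4) → 1 H
  atom 9: C, bond orders sum to 3 (valence 4) → 1 H
  atom 10: O, bond orders sum to 2 (valence 2) → 0 H
  atom 11: C, bond orders sum to 2 (valence 4) → 2 H
  atom 12: O, bond orders sum to 2 (valence 2) → 0 H
  atom 13: C, bond orders sum to 1 (valence 4) → 3 H
Total hydrogens: 17.

17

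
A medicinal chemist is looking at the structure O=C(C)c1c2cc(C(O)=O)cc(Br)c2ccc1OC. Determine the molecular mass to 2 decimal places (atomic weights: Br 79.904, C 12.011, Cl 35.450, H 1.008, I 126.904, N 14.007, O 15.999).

323.14 g/mol

First, the molecular formula is C14H11BrO4 (counting implicit H from valence).
  Br: 1 × 79.904 = 79.904
  C: 14 × 12.011 = 168.154
  H: 11 × 1.008 = 11.088
  O: 4 × 15.999 = 63.996
Sum: 1×79.904 + 14×12.011 + 11×1.008 + 4×15.999 = 323.142 → 323.14 g/mol.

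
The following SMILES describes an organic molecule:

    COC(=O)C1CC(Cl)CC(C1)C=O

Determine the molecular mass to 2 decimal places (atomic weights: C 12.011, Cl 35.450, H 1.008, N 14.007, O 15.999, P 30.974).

First, the molecular formula is C9H13ClO3 (counting implicit H from valence).
  C: 9 × 12.011 = 108.099
  Cl: 1 × 35.450 = 35.450
  H: 13 × 1.008 = 13.104
  O: 3 × 15.999 = 47.997
Sum: 9×12.011 + 1×35.450 + 13×1.008 + 3×15.999 = 204.650 → 204.65 g/mol.

204.65 g/mol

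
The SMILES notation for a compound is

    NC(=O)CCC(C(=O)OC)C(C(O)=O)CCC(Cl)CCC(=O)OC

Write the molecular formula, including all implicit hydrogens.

C15H24ClNO7

Walk through each heavy atom and fill implicit hydrogens from standard valence (C 4, N 3, O 2, S 2, halogen 1):
  atom 1: N, bond orders sum to 1 (valence 3) → 2 H
  atom 2: C, bond orders sum to 4 (valence 4) → 0 H
  atom 3: O, bond orders sum to 2 (valence 2) → 0 H
  atom 4: C, bond orders sum to 2 (valence 4) → 2 H
  atom 5: C, bond orders sum to 2 (valence 4) → 2 H
  atom 6: C, bond orders sum to 3 (valence 4) → 1 H
  atom 7: C, bond orders sum to 4 (valence 4) → 0 H
  atom 8: O, bond orders sum to 2 (valence 2) → 0 H
  atom 9: O, bond orders sum to 2 (valence 2) → 0 H
  atom 10: C, bond orders sum to 1 (valence 4) → 3 H
  atom 11: C, bond orders sum to 3 (valence 4) → 1 H
  atom 12: C, bond orders sum to 4 (valence 4) → 0 H
  atom 13: O, bond orders sum to 1 (valence 2) → 1 H
  atom 14: O, bond orders sum to 2 (valence 2) → 0 H
  atom 15: C, bond orders sum to 2 (valence 4) → 2 H
  atom 16: C, bond orders sum to 2 (valence 4) → 2 H
  atom 17: C, bond orders sum to 3 (valence 4) → 1 H
  atom 18: Cl (halogen, monovalent) → 0 H
  atom 19: C, bond orders sum to 2 (valence 4) → 2 H
  atom 20: C, bond orders sum to 2 (valence 4) → 2 H
  atom 21: C, bond orders sum to 4 (valence 4) → 0 H
  atom 22: O, bond orders sum to 2 (valence 2) → 0 H
  atom 23: O, bond orders sum to 2 (valence 2) → 0 H
  atom 24: C, bond orders sum to 1 (valence 4) → 3 H
Totals → C:15, H:24, Cl:1, N:1, O:7.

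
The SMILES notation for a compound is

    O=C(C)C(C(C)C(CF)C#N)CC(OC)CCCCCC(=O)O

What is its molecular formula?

C17H28FNO4

Walk through each heavy atom and fill implicit hydrogens from standard valence (C 4, N 3, O 2, S 2, halogen 1):
  atom 1: O, bond orders sum to 2 (valence 2) → 0 H
  atom 2: C, bond orders sum to 4 (valence 4) → 0 H
  atom 3: C, bond orders sum to 1 (valence 4) → 3 H
  atom 4: C, bond orders sum to 3 (valence 4) → 1 H
  atom 5: C, bond orders sum to 3 (valence 4) → 1 H
  atom 6: C, bond orders sum to 1 (valence 4) → 3 H
  atom 7: C, bond orders sum to 3 (valence 4) → 1 H
  atom 8: C, bond orders sum to 2 (valence 4) → 2 H
  atom 9: F (halogen, monovalent) → 0 H
  atom 10: C, bond orders sum to 4 (valence 4) → 0 H
  atom 11: N, bond orders sum to 3 (valence 3) → 0 H
  atom 12: C, bond orders sum to 2 (valence 4) → 2 H
  atom 13: C, bond orders sum to 3 (valence 4) → 1 H
  atom 14: O, bond orders sum to 2 (valence 2) → 0 H
  atom 15: C, bond orders sum to 1 (valence 4) → 3 H
  atom 16: C, bond orders sum to 2 (valence 4) → 2 H
  atom 17: C, bond orders sum to 2 (valence 4) → 2 H
  atom 18: C, bond orders sum to 2 (valence 4) → 2 H
  atom 19: C, bond orders sum to 2 (valence 4) → 2 H
  atom 20: C, bond orders sum to 2 (valence 4) → 2 H
  atom 21: C, bond orders sum to 4 (valence 4) → 0 H
  atom 22: O, bond orders sum to 2 (valence 2) → 0 H
  atom 23: O, bond orders sum to 1 (valence 2) → 1 H
Totals → C:17, H:28, F:1, N:1, O:4.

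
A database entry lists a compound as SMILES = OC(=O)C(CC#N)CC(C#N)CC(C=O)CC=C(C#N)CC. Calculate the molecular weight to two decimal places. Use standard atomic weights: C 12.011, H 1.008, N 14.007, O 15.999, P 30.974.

301.35 g/mol

First, the molecular formula is C16H19N3O3 (counting implicit H from valence).
  C: 16 × 12.011 = 192.176
  H: 19 × 1.008 = 19.152
  N: 3 × 14.007 = 42.021
  O: 3 × 15.999 = 47.997
Sum: 16×12.011 + 19×1.008 + 3×14.007 + 3×15.999 = 301.346 → 301.35 g/mol.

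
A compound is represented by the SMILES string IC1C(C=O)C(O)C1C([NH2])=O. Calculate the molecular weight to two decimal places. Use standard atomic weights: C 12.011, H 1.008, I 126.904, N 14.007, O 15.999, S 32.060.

269.04 g/mol

First, the molecular formula is C6H8INO3 (counting implicit H from valence).
  C: 6 × 12.011 = 72.066
  H: 8 × 1.008 = 8.064
  I: 1 × 126.904 = 126.904
  N: 1 × 14.007 = 14.007
  O: 3 × 15.999 = 47.997
Sum: 6×12.011 + 8×1.008 + 1×126.904 + 1×14.007 + 3×15.999 = 269.038 → 269.04 g/mol.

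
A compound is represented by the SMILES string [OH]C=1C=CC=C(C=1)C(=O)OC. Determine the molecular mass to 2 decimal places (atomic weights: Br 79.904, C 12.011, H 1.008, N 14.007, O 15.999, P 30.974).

152.15 g/mol

First, the molecular formula is C8H8O3 (counting implicit H from valence).
  C: 8 × 12.011 = 96.088
  H: 8 × 1.008 = 8.064
  O: 3 × 15.999 = 47.997
Sum: 8×12.011 + 8×1.008 + 3×15.999 = 152.149 → 152.15 g/mol.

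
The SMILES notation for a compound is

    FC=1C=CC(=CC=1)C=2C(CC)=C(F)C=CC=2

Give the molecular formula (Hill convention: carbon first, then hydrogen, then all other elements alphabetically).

C14H12F2

Walk through each heavy atom and fill implicit hydrogens from standard valence (C 4, N 3, O 2, S 2, halogen 1):
  atom 1: F (halogen, monovalent) → 0 H
  atom 2: C, bond orders sum to 4 (valence 4) → 0 H
  atom 3: C, bond orders sum to 3 (valence 4) → 1 H
  atom 4: C, bond orders sum to 3 (valence 4) → 1 H
  atom 5: C, bond orders sum to 4 (valence 4) → 0 H
  atom 6: C, bond orders sum to 3 (valence 4) → 1 H
  atom 7: C, bond orders sum to 3 (valence 4) → 1 H
  atom 8: C, bond orders sum to 4 (valence 4) → 0 H
  atom 9: C, bond orders sum to 4 (valence 4) → 0 H
  atom 10: C, bond orders sum to 2 (valence 4) → 2 H
  atom 11: C, bond orders sum to 1 (valence 4) → 3 H
  atom 12: C, bond orders sum to 4 (valence 4) → 0 H
  atom 13: F (halogen, monovalent) → 0 H
  atom 14: C, bond orders sum to 3 (valence 4) → 1 H
  atom 15: C, bond orders sum to 3 (valence 4) → 1 H
  atom 16: C, bond orders sum to 3 (valence 4) → 1 H
Totals → C:14, H:12, F:2.
In Hill order: C14H12F2.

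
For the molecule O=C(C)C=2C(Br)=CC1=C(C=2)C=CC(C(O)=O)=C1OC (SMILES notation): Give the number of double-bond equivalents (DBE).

9

Degree of unsaturation = (number of rings) + (number of π bonds).
Ring closures in the SMILES: 2.
π bonds: 7 double bonds (each 1 DoU) → 7 DoU from unsaturation.
Total DoU = 2 + 7 = 9.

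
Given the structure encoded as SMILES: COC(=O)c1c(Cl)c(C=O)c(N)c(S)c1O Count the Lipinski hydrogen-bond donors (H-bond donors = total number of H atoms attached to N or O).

3

Donors: find every N or O and count the H atoms it carries.
  atom 2 (O): bond orders sum to 2 → 0 H
  atom 4 (O): bond orders sum to 2 → 0 H
  atom 10 (O): bond orders sum to 2 → 0 H
  atom 12 (N): bond orders sum to 1 → 2 H
  atom 16 (O): bond orders sum to 1 → 1 H
Lipinski HBD = 3.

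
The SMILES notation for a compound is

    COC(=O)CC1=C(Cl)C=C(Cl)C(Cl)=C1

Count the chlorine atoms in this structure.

Scan the SMILES for Cl atoms (remember two-letter symbols like Cl and Br are single atoms).
Chlorine count: 3.

3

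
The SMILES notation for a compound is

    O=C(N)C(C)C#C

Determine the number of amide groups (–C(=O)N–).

The amide motif appears at heavy-atom position 2 in the SMILES.
Other groups present: 1 alkyne.
Amide count: 1.

1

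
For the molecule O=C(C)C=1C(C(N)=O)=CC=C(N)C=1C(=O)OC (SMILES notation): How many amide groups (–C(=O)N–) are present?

The amide motif appears at heavy-atom position 6 in the SMILES.
Other groups present: 1 ester, 1 ketone, 1 primary amine.
Amide count: 1.

1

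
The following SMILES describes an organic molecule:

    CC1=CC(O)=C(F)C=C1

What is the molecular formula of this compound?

C7H7FO

Walk through each heavy atom and fill implicit hydrogens from standard valence (C 4, N 3, O 2, S 2, halogen 1):
  atom 1: C, bond orders sum to 1 (valence 4) → 3 H
  atom 2: C, bond orders sum to 4 (valence 4) → 0 H
  atom 3: C, bond orders sum to 3 (valence 4) → 1 H
  atom 4: C, bond orders sum to 4 (valence 4) → 0 H
  atom 5: O, bond orders sum to 1 (valence 2) → 1 H
  atom 6: C, bond orders sum to 4 (valence 4) → 0 H
  atom 7: F (halogen, monovalent) → 0 H
  atom 8: C, bond orders sum to 3 (valence 4) → 1 H
  atom 9: C, bond orders sum to 3 (valence 4) → 1 H
Totals → C:7, H:7, F:1, O:1.
In Hill order: C7H7FO.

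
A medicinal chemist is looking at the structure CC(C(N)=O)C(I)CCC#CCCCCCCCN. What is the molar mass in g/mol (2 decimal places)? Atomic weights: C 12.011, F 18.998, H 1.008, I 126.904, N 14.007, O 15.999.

First, the molecular formula is C15H27IN2O (counting implicit H from valence).
  C: 15 × 12.011 = 180.165
  H: 27 × 1.008 = 27.216
  I: 1 × 126.904 = 126.904
  N: 2 × 14.007 = 28.014
  O: 1 × 15.999 = 15.999
Sum: 15×12.011 + 27×1.008 + 1×126.904 + 2×14.007 + 1×15.999 = 378.298 → 378.30 g/mol.

378.30 g/mol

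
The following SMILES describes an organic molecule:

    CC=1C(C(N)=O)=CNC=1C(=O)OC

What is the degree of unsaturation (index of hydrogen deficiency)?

Degree of unsaturation = (number of rings) + (number of π bonds).
Ring closures in the SMILES: 1.
π bonds: 4 double bonds (each 1 DoU) → 4 DoU from unsaturation.
Total DoU = 1 + 4 = 5.

5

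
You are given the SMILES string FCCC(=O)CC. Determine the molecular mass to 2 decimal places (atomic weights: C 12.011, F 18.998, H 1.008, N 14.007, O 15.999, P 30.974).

First, the molecular formula is C5H9FO (counting implicit H from valence).
  C: 5 × 12.011 = 60.055
  F: 1 × 18.998 = 18.998
  H: 9 × 1.008 = 9.072
  O: 1 × 15.999 = 15.999
Sum: 5×12.011 + 1×18.998 + 9×1.008 + 1×15.999 = 104.124 → 104.12 g/mol.

104.12 g/mol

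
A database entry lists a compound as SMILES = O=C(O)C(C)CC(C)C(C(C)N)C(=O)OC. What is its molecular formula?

Walk through each heavy atom and fill implicit hydrogens from standard valence (C 4, N 3, O 2, S 2, halogen 1):
  atom 1: O, bond orders sum to 2 (valence 2) → 0 H
  atom 2: C, bond orders sum to 4 (valence 4) → 0 H
  atom 3: O, bond orders sum to 1 (valence 2) → 1 H
  atom 4: C, bond orders sum to 3 (valence 4) → 1 H
  atom 5: C, bond orders sum to 1 (valence 4) → 3 H
  atom 6: C, bond orders sum to 2 (valence 4) → 2 H
  atom 7: C, bond orders sum to 3 (valence 4) → 1 H
  atom 8: C, bond orders sum to 1 (valence 4) → 3 H
  atom 9: C, bond orders sum to 3 (valence 4) → 1 H
  atom 10: C, bond orders sum to 3 (valence 4) → 1 H
  atom 11: C, bond orders sum to 1 (valence 4) → 3 H
  atom 12: N, bond orders sum to 1 (valence 3) → 2 H
  atom 13: C, bond orders sum to 4 (valence 4) → 0 H
  atom 14: O, bond orders sum to 2 (valence 2) → 0 H
  atom 15: O, bond orders sum to 2 (valence 2) → 0 H
  atom 16: C, bond orders sum to 1 (valence 4) → 3 H
Totals → C:11, H:21, N:1, O:4.

C11H21NO4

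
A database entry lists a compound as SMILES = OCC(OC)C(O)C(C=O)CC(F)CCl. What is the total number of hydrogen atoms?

Walk through each heavy atom and fill implicit hydrogens from standard valence (C 4, N 3, O 2, S 2, halogen 1):
  atom 1: O, bond orders sum to 1 (valence 2) → 1 H
  atom 2: C, bond orders sum to 2 (valence 4) → 2 H
  atom 3: C, bond orders sum to 3 (valence 4) → 1 H
  atom 4: O, bond orders sum to 2 (valence 2) → 0 H
  atom 5: C, bond orders sum to 1 (valence 4) → 3 H
  atom 6: C, bond orders sum to 3 (valence 4) → 1 H
  atom 7: O, bond orders sum to 1 (valence 2) → 1 H
  atom 8: C, bond orders sum to 3 (valence 4) → 1 H
  atom 9: C, bond orders sum to 3 (valence 4) → 1 H
  atom 10: O, bond orders sum to 2 (valence 2) → 0 H
  atom 11: C, bond orders sum to 2 (valence 4) → 2 H
  atom 12: C, bond orders sum to 3 (valence 4) → 1 H
  atom 13: F (halogen, monovalent) → 0 H
  atom 14: C, bond orders sum to 2 (valence 4) → 2 H
  atom 15: Cl (halogen, monovalent) → 0 H
Total hydrogens: 16.

16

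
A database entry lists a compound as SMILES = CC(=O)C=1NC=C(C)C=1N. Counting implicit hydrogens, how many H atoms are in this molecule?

10

Walk through each heavy atom and fill implicit hydrogens from standard valence (C 4, N 3, O 2, S 2, halogen 1):
  atom 1: C, bond orders sum to 1 (valence 4) → 3 H
  atom 2: C, bond orders sum to 4 (valence 4) → 0 H
  atom 3: O, bond orders sum to 2 (valence 2) → 0 H
  atom 4: C, bond orders sum to 4 (valence 4) → 0 H
  atom 5: N, bond orders sum to 2 (valence 3) → 1 H
  atom 6: C, bond orders sum to 3 (valence 4) → 1 H
  atom 7: C, bond orders sum to 4 (valence 4) → 0 H
  atom 8: C, bond orders sum to 1 (valence 4) → 3 H
  atom 9: C, bond orders sum to 4 (valence 4) → 0 H
  atom 10: N, bond orders sum to 1 (valence 3) → 2 H
Total hydrogens: 10.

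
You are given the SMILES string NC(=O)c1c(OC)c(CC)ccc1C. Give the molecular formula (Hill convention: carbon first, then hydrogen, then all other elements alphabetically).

Walk through each heavy atom and fill implicit hydrogens from standard valence (C 4, N 3, O 2, S 2, halogen 1); for lowercase aromatic atoms, an aromatic c carries 1 H when it has two neighbours and 0 H with three, and aromatic n carries 0 H:
  atom 1: N, bond orders sum to 1 (valence 3) → 2 H
  atom 2: C, bond orders sum to 4 (valence 4) → 0 H
  atom 3: O, bond orders sum to 2 (valence 2) → 0 H
  atom 4: aromatic c, 3 neighbours → 0 H
  atom 5: aromatic c, 3 neighbours → 0 H
  atom 6: O, bond orders sum to 2 (valence 2) → 0 H
  atom 7: C, bond orders sum to 1 (valence 4) → 3 H
  atom 8: aromatic c, 3 neighbours → 0 H
  atom 9: C, bond orders sum to 2 (valence 4) → 2 H
  atom 10: C, bond orders sum to 1 (valence 4) → 3 H
  atom 11: aromatic c, 2 neighbours → 1 H
  atom 12: aromatic c, 2 neighbours → 1 H
  atom 13: aromatic c, 3 neighbours → 0 H
  atom 14: C, bond orders sum to 1 (valence 4) → 3 H
Totals → C:11, H:15, N:1, O:2.
In Hill order: C11H15NO2.

C11H15NO2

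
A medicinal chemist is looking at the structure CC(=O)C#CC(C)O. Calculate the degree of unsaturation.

3

Molecular formula: C6H8O2.
DoU = (2C + 2 + N − H − X) / 2, where X is the halogen count and O/S are ignored.
    = (2·6 + 2 + 0 − 8 − 0) / 2 = 6 / 2 = 3.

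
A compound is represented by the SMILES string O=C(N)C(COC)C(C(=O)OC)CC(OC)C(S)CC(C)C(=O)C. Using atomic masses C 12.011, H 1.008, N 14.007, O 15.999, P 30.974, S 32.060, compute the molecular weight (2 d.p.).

363.47 g/mol

First, the molecular formula is C16H29NO6S (counting implicit H from valence).
  C: 16 × 12.011 = 192.176
  H: 29 × 1.008 = 29.232
  N: 1 × 14.007 = 14.007
  O: 6 × 15.999 = 95.994
  S: 1 × 32.060 = 32.060
Sum: 16×12.011 + 29×1.008 + 1×14.007 + 6×15.999 + 1×32.060 = 363.469 → 363.47 g/mol.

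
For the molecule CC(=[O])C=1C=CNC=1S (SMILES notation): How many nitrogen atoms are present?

Scan the SMILES for N atoms (remember two-letter symbols like Cl and Br are single atoms).
Nitrogen count: 1.

1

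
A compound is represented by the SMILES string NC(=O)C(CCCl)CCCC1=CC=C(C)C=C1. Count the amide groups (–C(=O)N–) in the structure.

The amide motif appears at heavy-atom position 2 in the SMILES.
Amide count: 1.

1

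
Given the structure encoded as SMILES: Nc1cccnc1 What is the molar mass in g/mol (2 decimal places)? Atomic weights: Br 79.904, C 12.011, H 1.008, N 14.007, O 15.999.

First, the molecular formula is C5H6N2 (counting implicit H from valence).
  C: 5 × 12.011 = 60.055
  H: 6 × 1.008 = 6.048
  N: 2 × 14.007 = 28.014
Sum: 5×12.011 + 6×1.008 + 2×14.007 = 94.117 → 94.12 g/mol.

94.12 g/mol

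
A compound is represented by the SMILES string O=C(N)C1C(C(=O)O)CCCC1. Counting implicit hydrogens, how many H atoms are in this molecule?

Walk through each heavy atom and fill implicit hydrogens from standard valence (C 4, N 3, O 2, S 2, halogen 1):
  atom 1: O, bond orders sum to 2 (valence 2) → 0 H
  atom 2: C, bond orders sum to 4 (valence 4) → 0 H
  atom 3: N, bond orders sum to 1 (valence 3) → 2 H
  atom 4: C, bond orders sum to 3 (valence 4) → 1 H
  atom 5: C, bond orders sum to 3 (valence 4) → 1 H
  atom 6: C, bond orders sum to 4 (valence 4) → 0 H
  atom 7: O, bond orders sum to 2 (valence 2) → 0 H
  atom 8: O, bond orders sum to 1 (valence 2) → 1 H
  atom 9: C, bond orders sum to 2 (valence 4) → 2 H
  atom 10: C, bond orders sum to 2 (valence 4) → 2 H
  atom 11: C, bond orders sum to 2 (valence 4) → 2 H
  atom 12: C, bond orders sum to 2 (valence 4) → 2 H
Total hydrogens: 13.

13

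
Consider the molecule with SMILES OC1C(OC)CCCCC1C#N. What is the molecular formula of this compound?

C9H15NO2

Walk through each heavy atom and fill implicit hydrogens from standard valence (C 4, N 3, O 2, S 2, halogen 1):
  atom 1: O, bond orders sum to 1 (valence 2) → 1 H
  atom 2: C, bond orders sum to 3 (valence 4) → 1 H
  atom 3: C, bond orders sum to 3 (valence 4) → 1 H
  atom 4: O, bond orders sum to 2 (valence 2) → 0 H
  atom 5: C, bond orders sum to 1 (valence 4) → 3 H
  atom 6: C, bond orders sum to 2 (valence 4) → 2 H
  atom 7: C, bond orders sum to 2 (valence 4) → 2 H
  atom 8: C, bond orders sum to 2 (valence 4) → 2 H
  atom 9: C, bond orders sum to 2 (valence 4) → 2 H
  atom 10: C, bond orders sum to 3 (valence 4) → 1 H
  atom 11: C, bond orders sum to 4 (valence 4) → 0 H
  atom 12: N, bond orders sum to 3 (valence 3) → 0 H
Totals → C:9, H:15, N:1, O:2.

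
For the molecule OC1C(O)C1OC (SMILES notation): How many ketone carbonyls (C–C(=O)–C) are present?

0

Scan the SMILES for the ketone motif — none present.
Groups that are present: 1 ether, 2 hydroxyl.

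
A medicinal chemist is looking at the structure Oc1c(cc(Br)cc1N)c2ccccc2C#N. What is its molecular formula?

Walk through each heavy atom and fill implicit hydrogens from standard valence (C 4, N 3, O 2, S 2, halogen 1); for lowercase aromatic atoms, an aromatic c carries 1 H when it has two neighbours and 0 H with three, and aromatic n carries 0 H:
  atom 1: O, bond orders sum to 1 (valence 2) → 1 H
  atom 2: aromatic c, 3 neighbours → 0 H
  atom 3: aromatic c, 3 neighbours → 0 H
  atom 4: aromatic c, 2 neighbours → 1 H
  atom 5: aromatic c, 3 neighbours → 0 H
  atom 6: Br (halogen, monovalent) → 0 H
  atom 7: aromatic c, 2 neighbours → 1 H
  atom 8: aromatic c, 3 neighbours → 0 H
  atom 9: N, bond orders sum to 1 (valence 3) → 2 H
  atom 10: aromatic c, 3 neighbours → 0 H
  atom 11: aromatic c, 2 neighbours → 1 H
  atom 12: aromatic c, 2 neighbours → 1 H
  atom 13: aromatic c, 2 neighbours → 1 H
  atom 14: aromatic c, 2 neighbours → 1 H
  atom 15: aromatic c, 3 neighbours → 0 H
  atom 16: C, bond orders sum to 4 (valence 4) → 0 H
  atom 17: N, bond orders sum to 3 (valence 3) → 0 H
Totals → C:13, H:9, Br:1, N:2, O:1.
In Hill order: C13H9BrN2O.

C13H9BrN2O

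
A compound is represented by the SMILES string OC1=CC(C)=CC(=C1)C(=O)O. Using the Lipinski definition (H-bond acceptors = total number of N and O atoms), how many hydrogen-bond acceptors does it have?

3

N atoms: 0; O atoms: 3.
Lipinski HBA = 0 + 3 = 3.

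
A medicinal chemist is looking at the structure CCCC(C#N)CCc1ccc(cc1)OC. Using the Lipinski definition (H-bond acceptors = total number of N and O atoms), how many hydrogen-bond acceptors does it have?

2

N atoms: 1; O atoms: 1.
Lipinski HBA = 1 + 1 = 2.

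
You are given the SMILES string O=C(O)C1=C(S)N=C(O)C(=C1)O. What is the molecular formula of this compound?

C6H5NO4S

Walk through each heavy atom and fill implicit hydrogens from standard valence (C 4, N 3, O 2, S 2, halogen 1):
  atom 1: O, bond orders sum to 2 (valence 2) → 0 H
  atom 2: C, bond orders sum to 4 (valence 4) → 0 H
  atom 3: O, bond orders sum to 1 (valence 2) → 1 H
  atom 4: C, bond orders sum to 4 (valence 4) → 0 H
  atom 5: C, bond orders sum to 4 (valence 4) → 0 H
  atom 6: S, bond orders sum to 1 (valence 2) → 1 H
  atom 7: N, bond orders sum to 3 (valence 3) → 0 H
  atom 8: C, bond orders sum to 4 (valence 4) → 0 H
  atom 9: O, bond orders sum to 1 (valence 2) → 1 H
  atom 10: C, bond orders sum to 4 (valence 4) → 0 H
  atom 11: C, bond orders sum to 3 (valence 4) → 1 H
  atom 12: O, bond orders sum to 1 (valence 2) → 1 H
Totals → C:6, H:5, N:1, O:4, S:1.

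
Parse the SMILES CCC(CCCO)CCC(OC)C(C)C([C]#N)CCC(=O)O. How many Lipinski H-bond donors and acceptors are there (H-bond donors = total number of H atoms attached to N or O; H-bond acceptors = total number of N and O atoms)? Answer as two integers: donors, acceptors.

Donors: find every N or O and count the H atoms it carries.
  atom 7 (O): bond orders sum to 1 → 1 H
  atom 11 (O): bond orders sum to 2 → 0 H
  atom 17 (N): bond orders sum to 3 → 0 H
  atom 21 (O): bond orders sum to 2 → 0 H
  atom 22 (O): bond orders sum to 1 → 1 H
Lipinski HBD = 2.
Acceptors: N atoms = 1, O atoms = 4 → HBA = 5.

2, 5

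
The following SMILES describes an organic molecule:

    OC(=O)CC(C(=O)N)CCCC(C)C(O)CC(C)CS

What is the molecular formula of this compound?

C14H27NO4S

Walk through each heavy atom and fill implicit hydrogens from standard valence (C 4, N 3, O 2, S 2, halogen 1):
  atom 1: O, bond orders sum to 1 (valence 2) → 1 H
  atom 2: C, bond orders sum to 4 (valence 4) → 0 H
  atom 3: O, bond orders sum to 2 (valence 2) → 0 H
  atom 4: C, bond orders sum to 2 (valence 4) → 2 H
  atom 5: C, bond orders sum to 3 (valence 4) → 1 H
  atom 6: C, bond orders sum to 4 (valence 4) → 0 H
  atom 7: O, bond orders sum to 2 (valence 2) → 0 H
  atom 8: N, bond orders sum to 1 (valence 3) → 2 H
  atom 9: C, bond orders sum to 2 (valence 4) → 2 H
  atom 10: C, bond orders sum to 2 (valence 4) → 2 H
  atom 11: C, bond orders sum to 2 (valence 4) → 2 H
  atom 12: C, bond orders sum to 3 (valence 4) → 1 H
  atom 13: C, bond orders sum to 1 (valence 4) → 3 H
  atom 14: C, bond orders sum to 3 (valence 4) → 1 H
  atom 15: O, bond orders sum to 1 (valence 2) → 1 H
  atom 16: C, bond orders sum to 2 (valence 4) → 2 H
  atom 17: C, bond orders sum to 3 (valence 4) → 1 H
  atom 18: C, bond orders sum to 1 (valence 4) → 3 H
  atom 19: C, bond orders sum to 2 (valence 4) → 2 H
  atom 20: S, bond orders sum to 1 (valence 2) → 1 H
Totals → C:14, H:27, N:1, O:4, S:1.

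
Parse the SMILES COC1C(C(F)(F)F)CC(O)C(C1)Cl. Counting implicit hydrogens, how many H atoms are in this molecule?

Walk through each heavy atom and fill implicit hydrogens from standard valence (C 4, N 3, O 2, S 2, halogen 1):
  atom 1: C, bond orders sum to 1 (valence 4) → 3 H
  atom 2: O, bond orders sum to 2 (valence 2) → 0 H
  atom 3: C, bond orders sum to 3 (valence 4) → 1 H
  atom 4: C, bond orders sum to 3 (valence 4) → 1 H
  atom 5: C, bond orders sum to 4 (valence 4) → 0 H
  atom 6: F (halogen, monovalent) → 0 H
  atom 7: F (halogen, monovalent) → 0 H
  atom 8: F (halogen, monovalent) → 0 H
  atom 9: C, bond orders sum to 2 (valence 4) → 2 H
  atom 10: C, bond orders sum to 3 (valence 4) → 1 H
  atom 11: O, bond orders sum to 1 (valence 2) → 1 H
  atom 12: C, bond orders sum to 3 (valence 4) → 1 H
  atom 13: C, bond orders sum to 2 (valence 4) → 2 H
  atom 14: Cl (halogen, monovalent) → 0 H
Total hydrogens: 12.

12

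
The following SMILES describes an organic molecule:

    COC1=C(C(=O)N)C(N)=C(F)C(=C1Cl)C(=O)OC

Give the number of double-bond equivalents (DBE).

6

Degree of unsaturation = (number of rings) + (number of π bonds).
Ring closures in the SMILES: 1.
π bonds: 5 double bonds (each 1 DoU) → 5 DoU from unsaturation.
Total DoU = 1 + 5 = 6.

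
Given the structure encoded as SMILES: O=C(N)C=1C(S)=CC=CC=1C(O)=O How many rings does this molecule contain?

1

In SMILES, each pair of matching ring-closure digits denotes one ring-closing bond; the number of such bonds equals the number of independent rings.
Ring-closure bonds here: 1.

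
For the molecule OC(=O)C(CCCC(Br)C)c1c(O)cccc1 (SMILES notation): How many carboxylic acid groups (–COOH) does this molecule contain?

1

The carboxylic acid motif appears at heavy-atom position 2 in the SMILES.
Other groups present: 1 hydroxyl.
Carboxylic acid count: 1.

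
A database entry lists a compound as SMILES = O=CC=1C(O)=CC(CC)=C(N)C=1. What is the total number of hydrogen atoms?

11

Walk through each heavy atom and fill implicit hydrogens from standard valence (C 4, N 3, O 2, S 2, halogen 1):
  atom 1: O, bond orders sum to 2 (valence 2) → 0 H
  atom 2: C, bond orders sum to 3 (valence 4) → 1 H
  atom 3: C, bond orders sum to 4 (valence 4) → 0 H
  atom 4: C, bond orders sum to 4 (valence 4) → 0 H
  atom 5: O, bond orders sum to 1 (valence 2) → 1 H
  atom 6: C, bond orders sum to 3 (valence 4) → 1 H
  atom 7: C, bond orders sum to 4 (valence 4) → 0 H
  atom 8: C, bond orders sum to 2 (valence 4) → 2 H
  atom 9: C, bond orders sum to 1 (valence 4) → 3 H
  atom 10: C, bond orders sum to 4 (valence 4) → 0 H
  atom 11: N, bond orders sum to 1 (valence 3) → 2 H
  atom 12: C, bond orders sum to 3 (valence 4) → 1 H
Total hydrogens: 11.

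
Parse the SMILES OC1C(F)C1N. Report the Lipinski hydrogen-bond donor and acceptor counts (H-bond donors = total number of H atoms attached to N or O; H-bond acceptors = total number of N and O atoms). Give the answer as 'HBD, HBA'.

3, 2

Donors: find every N or O and count the H atoms it carries.
  atom 1 (O): bond orders sum to 1 → 1 H
  atom 6 (N): bond orders sum to 1 → 2 H
Lipinski HBD = 3.
Acceptors: N atoms = 1, O atoms = 1 → HBA = 2.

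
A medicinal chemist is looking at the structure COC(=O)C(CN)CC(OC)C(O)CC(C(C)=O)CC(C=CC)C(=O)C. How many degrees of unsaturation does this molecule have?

Degree of unsaturation = (number of rings) + (number of π bonds).
Ring closures in the SMILES: 0.
π bonds: 4 double bonds (each 1 DoU) → 4 DoU from unsaturation.
Total DoU = 0 + 4 = 4.

4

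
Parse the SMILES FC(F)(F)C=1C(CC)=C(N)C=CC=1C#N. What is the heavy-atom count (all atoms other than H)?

15

Every atom symbol written in the SMILES (organic subset) is one heavy atom; implicit H are not written.
Heavy atoms by element → C:10, F:3, N:2.
Total: 15.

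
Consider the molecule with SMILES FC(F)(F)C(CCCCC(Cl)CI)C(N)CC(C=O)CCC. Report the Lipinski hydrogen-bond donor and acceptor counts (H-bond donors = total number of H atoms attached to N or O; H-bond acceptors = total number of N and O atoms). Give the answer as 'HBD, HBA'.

2, 2

Donors: find every N or O and count the H atoms it carries.
  atom 15 (N): bond orders sum to 1 → 2 H
  atom 19 (O): bond orders sum to 2 → 0 H
Lipinski HBD = 2.
Acceptors: N atoms = 1, O atoms = 1 → HBA = 2.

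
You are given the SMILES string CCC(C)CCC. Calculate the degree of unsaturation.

0

Degree of unsaturation = (number of rings) + (number of π bonds).
Ring closures in the SMILES: 0.
π bonds: none → 0 DoU from unsaturation.
Total DoU = 0 + 0 = 0.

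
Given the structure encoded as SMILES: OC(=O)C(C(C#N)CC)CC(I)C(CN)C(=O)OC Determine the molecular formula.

Walk through each heavy atom and fill implicit hydrogens from standard valence (C 4, N 3, O 2, S 2, halogen 1):
  atom 1: O, bond orders sum to 1 (valence 2) → 1 H
  atom 2: C, bond orders sum to 4 (valence 4) → 0 H
  atom 3: O, bond orders sum to 2 (valence 2) → 0 H
  atom 4: C, bond orders sum to 3 (valence 4) → 1 H
  atom 5: C, bond orders sum to 3 (valence 4) → 1 H
  atom 6: C, bond orders sum to 4 (valence 4) → 0 H
  atom 7: N, bond orders sum to 3 (valence 3) → 0 H
  atom 8: C, bond orders sum to 2 (valence 4) → 2 H
  atom 9: C, bond orders sum to 1 (valence 4) → 3 H
  atom 10: C, bond orders sum to 2 (valence 4) → 2 H
  atom 11: C, bond orders sum to 3 (valence 4) → 1 H
  atom 12: I (halogen, monovalent) → 0 H
  atom 13: C, bond orders sum to 3 (valence 4) → 1 H
  atom 14: C, bond orders sum to 2 (valence 4) → 2 H
  atom 15: N, bond orders sum to 1 (valence 3) → 2 H
  atom 16: C, bond orders sum to 4 (valence 4) → 0 H
  atom 17: O, bond orders sum to 2 (valence 2) → 0 H
  atom 18: O, bond orders sum to 2 (valence 2) → 0 H
  atom 19: C, bond orders sum to 1 (valence 4) → 3 H
Totals → C:12, H:19, I:1, N:2, O:4.
In Hill order: C12H19IN2O4.

C12H19IN2O4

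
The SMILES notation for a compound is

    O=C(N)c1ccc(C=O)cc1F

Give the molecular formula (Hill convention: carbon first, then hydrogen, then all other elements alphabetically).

Walk through each heavy atom and fill implicit hydrogens from standard valence (C 4, N 3, O 2, S 2, halogen 1); for lowercase aromatic atoms, an aromatic c carries 1 H when it has two neighbours and 0 H with three, and aromatic n carries 0 H:
  atom 1: O, bond orders sum to 2 (valence 2) → 0 H
  atom 2: C, bond orders sum to 4 (valence 4) → 0 H
  atom 3: N, bond orders sum to 1 (valence 3) → 2 H
  atom 4: aromatic c, 3 neighbours → 0 H
  atom 5: aromatic c, 2 neighbours → 1 H
  atom 6: aromatic c, 2 neighbours → 1 H
  atom 7: aromatic c, 3 neighbours → 0 H
  atom 8: C, bond orders sum to 3 (valence 4) → 1 H
  atom 9: O, bond orders sum to 2 (valence 2) → 0 H
  atom 10: aromatic c, 2 neighbours → 1 H
  atom 11: aromatic c, 3 neighbours → 0 H
  atom 12: F (halogen, monovalent) → 0 H
Totals → C:8, H:6, F:1, N:1, O:2.
In Hill order: C8H6FNO2.

C8H6FNO2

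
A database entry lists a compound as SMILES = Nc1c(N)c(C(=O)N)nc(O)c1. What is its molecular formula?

Walk through each heavy atom and fill implicit hydrogens from standard valence (C 4, N 3, O 2, S 2, halogen 1); for lowercase aromatic atoms, an aromatic c carries 1 H when it has two neighbours and 0 H with three, and aromatic n carries 0 H:
  atom 1: N, bond orders sum to 1 (valence 3) → 2 H
  atom 2: aromatic c, 3 neighbours → 0 H
  atom 3: aromatic c, 3 neighbours → 0 H
  atom 4: N, bond orders sum to 1 (valence 3) → 2 H
  atom 5: aromatic c, 3 neighbours → 0 H
  atom 6: C, bond orders sum to 4 (valence 4) → 0 H
  atom 7: O, bond orders sum to 2 (valence 2) → 0 H
  atom 8: N, bond orders sum to 1 (valence 3) → 2 H
  atom 9: aromatic n, 2 neighbours → 0 H
  atom 10: aromatic c, 3 neighbours → 0 H
  atom 11: O, bond orders sum to 1 (valence 2) → 1 H
  atom 12: aromatic c, 2 neighbours → 1 H
Totals → C:6, H:8, N:4, O:2.
In Hill order: C6H8N4O2.

C6H8N4O2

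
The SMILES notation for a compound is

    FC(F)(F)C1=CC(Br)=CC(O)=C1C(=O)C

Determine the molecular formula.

Walk through each heavy atom and fill implicit hydrogens from standard valence (C 4, N 3, O 2, S 2, halogen 1):
  atom 1: F (halogen, monovalent) → 0 H
  atom 2: C, bond orders sum to 4 (valence 4) → 0 H
  atom 3: F (halogen, monovalent) → 0 H
  atom 4: F (halogen, monovalent) → 0 H
  atom 5: C, bond orders sum to 4 (valence 4) → 0 H
  atom 6: C, bond orders sum to 3 (valence 4) → 1 H
  atom 7: C, bond orders sum to 4 (valence 4) → 0 H
  atom 8: Br (halogen, monovalent) → 0 H
  atom 9: C, bond orders sum to 3 (valence 4) → 1 H
  atom 10: C, bond orders sum to 4 (valence 4) → 0 H
  atom 11: O, bond orders sum to 1 (valence 2) → 1 H
  atom 12: C, bond orders sum to 4 (valence 4) → 0 H
  atom 13: C, bond orders sum to 4 (valence 4) → 0 H
  atom 14: O, bond orders sum to 2 (valence 2) → 0 H
  atom 15: C, bond orders sum to 1 (valence 4) → 3 H
Totals → C:9, H:6, Br:1, F:3, O:2.

C9H6BrF3O2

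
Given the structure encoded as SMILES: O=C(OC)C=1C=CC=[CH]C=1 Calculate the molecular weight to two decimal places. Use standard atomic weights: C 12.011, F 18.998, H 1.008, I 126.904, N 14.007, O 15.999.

136.15 g/mol

First, the molecular formula is C8H8O2 (counting implicit H from valence).
  C: 8 × 12.011 = 96.088
  H: 8 × 1.008 = 8.064
  O: 2 × 15.999 = 31.998
Sum: 8×12.011 + 8×1.008 + 2×15.999 = 136.150 → 136.15 g/mol.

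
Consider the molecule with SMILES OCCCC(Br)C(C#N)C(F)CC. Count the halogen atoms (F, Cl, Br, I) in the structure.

2

Halogen atoms appear at heavy-atom positions 6, 11 (1×Br, 1×F).
Other groups present: 1 hydroxyl, 1 nitrile.
Halogen count: 2.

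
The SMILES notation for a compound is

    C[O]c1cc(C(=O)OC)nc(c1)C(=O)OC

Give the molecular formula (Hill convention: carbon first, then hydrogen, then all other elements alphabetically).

C10H11NO5

Walk through each heavy atom and fill implicit hydrogens from standard valence (C 4, N 3, O 2, S 2, halogen 1); for lowercase aromatic atoms, an aromatic c carries 1 H when it has two neighbours and 0 H with three, and aromatic n carries 0 H:
  atom 1: C, bond orders sum to 1 (valence 4) → 3 H
  atom 2: O with explicit H count 0
  atom 3: aromatic c, 3 neighbours → 0 H
  atom 4: aromatic c, 2 neighbours → 1 H
  atom 5: aromatic c, 3 neighbours → 0 H
  atom 6: C, bond orders sum to 4 (valence 4) → 0 H
  atom 7: O, bond orders sum to 2 (valence 2) → 0 H
  atom 8: O, bond orders sum to 2 (valence 2) → 0 H
  atom 9: C, bond orders sum to 1 (valence 4) → 3 H
  atom 10: aromatic n, 2 neighbours → 0 H
  atom 11: aromatic c, 3 neighbours → 0 H
  atom 12: aromatic c, 2 neighbours → 1 H
  atom 13: C, bond orders sum to 4 (valence 4) → 0 H
  atom 14: O, bond orders sum to 2 (valence 2) → 0 H
  atom 15: O, bond orders sum to 2 (valence 2) → 0 H
  atom 16: C, bond orders sum to 1 (valence 4) → 3 H
Totals → C:10, H:11, N:1, O:5.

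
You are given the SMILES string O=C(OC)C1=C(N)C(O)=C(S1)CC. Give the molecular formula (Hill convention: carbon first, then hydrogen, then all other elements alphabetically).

Walk through each heavy atom and fill implicit hydrogens from standard valence (C 4, N 3, O 2, S 2, halogen 1):
  atom 1: O, bond orders sum to 2 (valence 2) → 0 H
  atom 2: C, bond orders sum to 4 (valence 4) → 0 H
  atom 3: O, bond orders sum to 2 (valence 2) → 0 H
  atom 4: C, bond orders sum to 1 (valence 4) → 3 H
  atom 5: C, bond orders sum to 4 (valence 4) → 0 H
  atom 6: C, bond orders sum to 4 (valence 4) → 0 H
  atom 7: N, bond orders sum to 1 (valence 3) → 2 H
  atom 8: C, bond orders sum to 4 (valence 4) → 0 H
  atom 9: O, bond orders sum to 1 (valence 2) → 1 H
  atom 10: C, bond orders sum to 4 (valence 4) → 0 H
  atom 11: S, bond orders sum to 2 (valence 2) → 0 H
  atom 12: C, bond orders sum to 2 (valence 4) → 2 H
  atom 13: C, bond orders sum to 1 (valence 4) → 3 H
Totals → C:8, H:11, N:1, O:3, S:1.
In Hill order: C8H11NO3S.

C8H11NO3S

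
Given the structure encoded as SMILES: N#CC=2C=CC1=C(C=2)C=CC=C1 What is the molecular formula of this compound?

Walk through each heavy atom and fill implicit hydrogens from standard valence (C 4, N 3, O 2, S 2, halogen 1):
  atom 1: N, bond orders sum to 3 (valence 3) → 0 H
  atom 2: C, bond orders sum to 4 (valence 4) → 0 H
  atom 3: C, bond orders sum to 4 (valence 4) → 0 H
  atom 4: C, bond orders sum to 3 (valence 4) → 1 H
  atom 5: C, bond orders sum to 3 (valence 4) → 1 H
  atom 6: C, bond orders sum to 4 (valence 4) → 0 H
  atom 7: C, bond orders sum to 4 (valence 4) → 0 H
  atom 8: C, bond orders sum to 3 (valence 4) → 1 H
  atom 9: C, bond orders sum to 3 (valence 4) → 1 H
  atom 10: C, bond orders sum to 3 (valence 4) → 1 H
  atom 11: C, bond orders sum to 3 (valence 4) → 1 H
  atom 12: C, bond orders sum to 3 (valence 4) → 1 H
Totals → C:11, H:7, N:1.

C11H7N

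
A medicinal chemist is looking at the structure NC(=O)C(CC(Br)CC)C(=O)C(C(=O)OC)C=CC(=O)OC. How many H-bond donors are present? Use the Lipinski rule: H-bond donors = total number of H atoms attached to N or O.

2

Donors: find every N or O and count the H atoms it carries.
  atom 1 (N): bond orders sum to 1 → 2 H
  atom 3 (O): bond orders sum to 2 → 0 H
  atom 11 (O): bond orders sum to 2 → 0 H
  atom 14 (O): bond orders sum to 2 → 0 H
  atom 15 (O): bond orders sum to 2 → 0 H
  atom 20 (O): bond orders sum to 2 → 0 H
  atom 21 (O): bond orders sum to 2 → 0 H
Lipinski HBD = 2.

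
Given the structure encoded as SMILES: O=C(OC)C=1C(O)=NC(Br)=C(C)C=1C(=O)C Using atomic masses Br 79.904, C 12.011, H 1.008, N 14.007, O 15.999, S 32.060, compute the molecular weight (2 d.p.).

First, the molecular formula is C10H10BrNO4 (counting implicit H from valence).
  Br: 1 × 79.904 = 79.904
  C: 10 × 12.011 = 120.110
  H: 10 × 1.008 = 10.080
  N: 1 × 14.007 = 14.007
  O: 4 × 15.999 = 63.996
Sum: 1×79.904 + 10×12.011 + 10×1.008 + 1×14.007 + 4×15.999 = 288.097 → 288.10 g/mol.

288.10 g/mol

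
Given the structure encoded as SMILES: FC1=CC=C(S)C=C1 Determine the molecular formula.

Walk through each heavy atom and fill implicit hydrogens from standard valence (C 4, N 3, O 2, S 2, halogen 1):
  atom 1: F (halogen, monovalent) → 0 H
  atom 2: C, bond orders sum to 4 (valence 4) → 0 H
  atom 3: C, bond orders sum to 3 (valence 4) → 1 H
  atom 4: C, bond orders sum to 3 (valence 4) → 1 H
  atom 5: C, bond orders sum to 4 (valence 4) → 0 H
  atom 6: S, bond orders sum to 1 (valence 2) → 1 H
  atom 7: C, bond orders sum to 3 (valence 4) → 1 H
  atom 8: C, bond orders sum to 3 (valence 4) → 1 H
Totals → C:6, H:5, F:1, S:1.
In Hill order: C6H5FS.

C6H5FS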